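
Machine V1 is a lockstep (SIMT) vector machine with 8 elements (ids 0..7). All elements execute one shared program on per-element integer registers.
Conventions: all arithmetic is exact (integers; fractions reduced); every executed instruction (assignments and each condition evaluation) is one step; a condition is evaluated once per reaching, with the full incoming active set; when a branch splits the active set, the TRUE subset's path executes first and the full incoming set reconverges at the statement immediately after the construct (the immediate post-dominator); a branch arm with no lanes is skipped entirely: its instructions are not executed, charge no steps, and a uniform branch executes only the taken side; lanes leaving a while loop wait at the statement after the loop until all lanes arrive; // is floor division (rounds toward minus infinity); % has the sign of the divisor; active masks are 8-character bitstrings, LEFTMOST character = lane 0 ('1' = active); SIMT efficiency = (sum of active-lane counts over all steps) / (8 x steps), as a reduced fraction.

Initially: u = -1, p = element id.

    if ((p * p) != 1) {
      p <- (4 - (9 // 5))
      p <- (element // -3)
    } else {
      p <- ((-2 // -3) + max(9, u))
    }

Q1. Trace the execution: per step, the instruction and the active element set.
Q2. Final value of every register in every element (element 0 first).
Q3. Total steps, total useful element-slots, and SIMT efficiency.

step 0: eval ((p * p) != 1)          11111111
step 1: p <- (4 - (9 // 5))          10111111
step 2: p <- (element // -3)         10111111
step 3: p <- ((-2 // -3) + max(9, u)) 01000000

Answer: 4 steps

u: -1,-1,-1,-1,-1,-1,-1,-1
p: 0,9,-1,-1,-2,-2,-2,-3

steps = 4; useful = 23; efficiency = 23/32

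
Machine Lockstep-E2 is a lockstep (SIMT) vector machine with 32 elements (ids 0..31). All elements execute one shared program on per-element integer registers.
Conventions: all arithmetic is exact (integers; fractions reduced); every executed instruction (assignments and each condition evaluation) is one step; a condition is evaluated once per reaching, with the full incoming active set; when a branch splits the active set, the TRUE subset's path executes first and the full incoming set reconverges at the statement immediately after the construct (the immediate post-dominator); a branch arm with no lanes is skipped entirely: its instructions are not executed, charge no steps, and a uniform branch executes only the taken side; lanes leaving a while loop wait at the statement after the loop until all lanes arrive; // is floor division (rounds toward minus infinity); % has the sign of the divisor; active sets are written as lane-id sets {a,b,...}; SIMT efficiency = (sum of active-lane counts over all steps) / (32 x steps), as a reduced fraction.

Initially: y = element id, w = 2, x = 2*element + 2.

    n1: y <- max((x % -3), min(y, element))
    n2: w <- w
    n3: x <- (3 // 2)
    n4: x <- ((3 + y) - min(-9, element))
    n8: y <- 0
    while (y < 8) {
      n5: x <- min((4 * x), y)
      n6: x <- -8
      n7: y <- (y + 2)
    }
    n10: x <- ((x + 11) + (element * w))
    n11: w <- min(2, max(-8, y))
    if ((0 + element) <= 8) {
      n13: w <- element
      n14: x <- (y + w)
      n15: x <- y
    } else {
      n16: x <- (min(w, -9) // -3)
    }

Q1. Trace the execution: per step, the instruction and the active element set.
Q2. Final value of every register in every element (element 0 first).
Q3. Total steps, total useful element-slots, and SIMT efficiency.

step 0: y <- max((x % -3), min(y, element)) {0,1,2,3,4,5,6,7,8,9,10,11,12,13,14,15,16,17,18,19,20,21,22,23,24,25,26,27,28,29,30,31}
step 1: w <- w                       {0,1,2,3,4,5,6,7,8,9,10,11,12,13,14,15,16,17,18,19,20,21,22,23,24,25,26,27,28,29,30,31}
step 2: x <- (3 // 2)                {0,1,2,3,4,5,6,7,8,9,10,11,12,13,14,15,16,17,18,19,20,21,22,23,24,25,26,27,28,29,30,31}
step 3: x <- ((3 + y) - min(-9, element)) {0,1,2,3,4,5,6,7,8,9,10,11,12,13,14,15,16,17,18,19,20,21,22,23,24,25,26,27,28,29,30,31}
step 4: y <- 0                       {0,1,2,3,4,5,6,7,8,9,10,11,12,13,14,15,16,17,18,19,20,21,22,23,24,25,26,27,28,29,30,31}
step 5: eval (y < 8)                 {0,1,2,3,4,5,6,7,8,9,10,11,12,13,14,15,16,17,18,19,20,21,22,23,24,25,26,27,28,29,30,31}
step 6: x <- min((4 * x), y)         {0,1,2,3,4,5,6,7,8,9,10,11,12,13,14,15,16,17,18,19,20,21,22,23,24,25,26,27,28,29,30,31}
step 7: x <- -8                      {0,1,2,3,4,5,6,7,8,9,10,11,12,13,14,15,16,17,18,19,20,21,22,23,24,25,26,27,28,29,30,31}
step 8: y <- (y + 2)                 {0,1,2,3,4,5,6,7,8,9,10,11,12,13,14,15,16,17,18,19,20,21,22,23,24,25,26,27,28,29,30,31}
step 9: eval (y < 8)                 {0,1,2,3,4,5,6,7,8,9,10,11,12,13,14,15,16,17,18,19,20,21,22,23,24,25,26,27,28,29,30,31}
step 10: x <- min((4 * x), y)         {0,1,2,3,4,5,6,7,8,9,10,11,12,13,14,15,16,17,18,19,20,21,22,23,24,25,26,27,28,29,30,31}
step 11: x <- -8                      {0,1,2,3,4,5,6,7,8,9,10,11,12,13,14,15,16,17,18,19,20,21,22,23,24,25,26,27,28,29,30,31}
step 12: y <- (y + 2)                 {0,1,2,3,4,5,6,7,8,9,10,11,12,13,14,15,16,17,18,19,20,21,22,23,24,25,26,27,28,29,30,31}
step 13: eval (y < 8)                 {0,1,2,3,4,5,6,7,8,9,10,11,12,13,14,15,16,17,18,19,20,21,22,23,24,25,26,27,28,29,30,31}
step 14: x <- min((4 * x), y)         {0,1,2,3,4,5,6,7,8,9,10,11,12,13,14,15,16,17,18,19,20,21,22,23,24,25,26,27,28,29,30,31}
step 15: x <- -8                      {0,1,2,3,4,5,6,7,8,9,10,11,12,13,14,15,16,17,18,19,20,21,22,23,24,25,26,27,28,29,30,31}
step 16: y <- (y + 2)                 {0,1,2,3,4,5,6,7,8,9,10,11,12,13,14,15,16,17,18,19,20,21,22,23,24,25,26,27,28,29,30,31}
step 17: eval (y < 8)                 {0,1,2,3,4,5,6,7,8,9,10,11,12,13,14,15,16,17,18,19,20,21,22,23,24,25,26,27,28,29,30,31}
step 18: x <- min((4 * x), y)         {0,1,2,3,4,5,6,7,8,9,10,11,12,13,14,15,16,17,18,19,20,21,22,23,24,25,26,27,28,29,30,31}
step 19: x <- -8                      {0,1,2,3,4,5,6,7,8,9,10,11,12,13,14,15,16,17,18,19,20,21,22,23,24,25,26,27,28,29,30,31}
step 20: y <- (y + 2)                 {0,1,2,3,4,5,6,7,8,9,10,11,12,13,14,15,16,17,18,19,20,21,22,23,24,25,26,27,28,29,30,31}
step 21: eval (y < 8)                 {0,1,2,3,4,5,6,7,8,9,10,11,12,13,14,15,16,17,18,19,20,21,22,23,24,25,26,27,28,29,30,31}
step 22: x <- ((x + 11) + (element * w)) {0,1,2,3,4,5,6,7,8,9,10,11,12,13,14,15,16,17,18,19,20,21,22,23,24,25,26,27,28,29,30,31}
step 23: w <- min(2, max(-8, y))      {0,1,2,3,4,5,6,7,8,9,10,11,12,13,14,15,16,17,18,19,20,21,22,23,24,25,26,27,28,29,30,31}
step 24: eval ((0 + element) <= 8)    {0,1,2,3,4,5,6,7,8,9,10,11,12,13,14,15,16,17,18,19,20,21,22,23,24,25,26,27,28,29,30,31}
step 25: w <- element                 {0,1,2,3,4,5,6,7,8}
step 26: x <- (y + w)                 {0,1,2,3,4,5,6,7,8}
step 27: x <- y                       {0,1,2,3,4,5,6,7,8}
step 28: x <- (min(w, -9) // -3)      {9,10,11,12,13,14,15,16,17,18,19,20,21,22,23,24,25,26,27,28,29,30,31}

Answer: 29 steps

y: 8,8,8,8,8,8,8,8,8,8,8,8,8,8,8,8,8,8,8,8,8,8,8,8,8,8,8,8,8,8,8,8
w: 0,1,2,3,4,5,6,7,8,2,2,2,2,2,2,2,2,2,2,2,2,2,2,2,2,2,2,2,2,2,2,2
x: 8,8,8,8,8,8,8,8,8,3,3,3,3,3,3,3,3,3,3,3,3,3,3,3,3,3,3,3,3,3,3,3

steps = 29; useful = 850; efficiency = 850/928 = 425/464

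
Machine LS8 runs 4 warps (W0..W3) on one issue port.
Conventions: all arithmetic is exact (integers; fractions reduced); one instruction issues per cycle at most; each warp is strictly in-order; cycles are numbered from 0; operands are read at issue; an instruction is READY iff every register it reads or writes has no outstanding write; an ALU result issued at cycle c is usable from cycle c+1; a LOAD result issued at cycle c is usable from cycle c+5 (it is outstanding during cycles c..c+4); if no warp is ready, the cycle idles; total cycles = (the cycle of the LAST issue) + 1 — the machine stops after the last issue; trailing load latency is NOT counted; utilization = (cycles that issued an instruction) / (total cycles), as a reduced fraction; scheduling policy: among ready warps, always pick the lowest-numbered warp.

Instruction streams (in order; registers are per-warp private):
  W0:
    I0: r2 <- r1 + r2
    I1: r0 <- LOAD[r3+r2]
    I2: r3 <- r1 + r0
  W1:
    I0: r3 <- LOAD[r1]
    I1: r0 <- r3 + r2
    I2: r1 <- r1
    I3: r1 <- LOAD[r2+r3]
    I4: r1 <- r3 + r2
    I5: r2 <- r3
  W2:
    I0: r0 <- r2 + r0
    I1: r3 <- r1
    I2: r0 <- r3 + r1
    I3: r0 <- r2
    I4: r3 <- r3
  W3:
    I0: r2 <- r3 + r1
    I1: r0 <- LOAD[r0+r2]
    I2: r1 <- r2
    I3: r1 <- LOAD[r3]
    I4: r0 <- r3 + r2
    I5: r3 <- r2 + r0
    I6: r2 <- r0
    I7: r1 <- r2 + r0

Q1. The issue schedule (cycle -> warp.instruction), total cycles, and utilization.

cycle 0: W0.I0
cycle 1: W0.I1
cycle 2: W1.I0
cycle 3: W2.I0
cycle 4: W2.I1
cycle 5: W2.I2
cycle 6: W0.I2
cycle 7: W1.I1
cycle 8: W1.I2
cycle 9: W1.I3
cycle 10: W2.I3
cycle 11: W2.I4
cycle 12: W3.I0
cycle 13: W3.I1
cycle 14: W1.I4
cycle 15: W1.I5
cycle 16: W3.I2
cycle 17: W3.I3
cycle 18: W3.I4
cycle 19: W3.I5
cycle 20: W3.I6
cycle 21: idle
cycle 22: W3.I7

Answer: 23 cycles, utilization 22/23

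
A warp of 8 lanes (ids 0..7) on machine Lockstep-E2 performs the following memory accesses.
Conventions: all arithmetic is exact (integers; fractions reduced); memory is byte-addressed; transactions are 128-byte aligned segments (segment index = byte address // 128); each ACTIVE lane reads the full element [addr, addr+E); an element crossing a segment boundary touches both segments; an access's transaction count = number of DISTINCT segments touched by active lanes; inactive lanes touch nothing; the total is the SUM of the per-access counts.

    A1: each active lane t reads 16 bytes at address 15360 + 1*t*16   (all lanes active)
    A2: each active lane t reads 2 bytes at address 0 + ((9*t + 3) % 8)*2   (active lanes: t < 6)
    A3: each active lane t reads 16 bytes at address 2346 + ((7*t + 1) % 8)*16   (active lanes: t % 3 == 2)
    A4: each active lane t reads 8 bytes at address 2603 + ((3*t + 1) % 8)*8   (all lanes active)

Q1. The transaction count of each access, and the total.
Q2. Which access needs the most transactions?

A1: 1 transaction
A2: 1 transaction
A3: 2 transactions
A4: 1 transaction

Answer: 1,1,2,1; total 5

Answer: A3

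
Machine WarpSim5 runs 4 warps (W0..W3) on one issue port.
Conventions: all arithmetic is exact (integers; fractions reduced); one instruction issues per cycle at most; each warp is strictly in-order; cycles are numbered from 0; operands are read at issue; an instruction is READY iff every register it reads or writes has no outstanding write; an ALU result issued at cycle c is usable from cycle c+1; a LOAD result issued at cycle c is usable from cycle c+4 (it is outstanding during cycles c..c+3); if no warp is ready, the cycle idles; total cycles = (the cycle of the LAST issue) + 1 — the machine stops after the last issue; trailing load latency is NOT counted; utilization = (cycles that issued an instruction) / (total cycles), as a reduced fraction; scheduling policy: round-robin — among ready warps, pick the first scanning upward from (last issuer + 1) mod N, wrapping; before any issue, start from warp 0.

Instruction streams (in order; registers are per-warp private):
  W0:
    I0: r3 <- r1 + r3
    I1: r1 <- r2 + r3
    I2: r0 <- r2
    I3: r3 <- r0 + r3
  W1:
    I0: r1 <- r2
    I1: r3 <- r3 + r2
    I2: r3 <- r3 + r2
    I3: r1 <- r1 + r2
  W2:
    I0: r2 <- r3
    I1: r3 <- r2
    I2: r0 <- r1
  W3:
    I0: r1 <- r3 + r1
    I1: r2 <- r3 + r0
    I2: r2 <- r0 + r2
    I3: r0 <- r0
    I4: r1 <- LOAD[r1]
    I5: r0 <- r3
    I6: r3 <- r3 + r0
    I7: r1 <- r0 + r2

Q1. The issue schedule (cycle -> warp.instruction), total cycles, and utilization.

cycle 0: W0.I0
cycle 1: W1.I0
cycle 2: W2.I0
cycle 3: W3.I0
cycle 4: W0.I1
cycle 5: W1.I1
cycle 6: W2.I1
cycle 7: W3.I1
cycle 8: W0.I2
cycle 9: W1.I2
cycle 10: W2.I2
cycle 11: W3.I2
cycle 12: W0.I3
cycle 13: W1.I3
cycle 14: W3.I3
cycle 15: W3.I4
cycle 16: W3.I5
cycle 17: W3.I6
cycle 18: idle
cycle 19: W3.I7

Answer: 20 cycles, utilization 19/20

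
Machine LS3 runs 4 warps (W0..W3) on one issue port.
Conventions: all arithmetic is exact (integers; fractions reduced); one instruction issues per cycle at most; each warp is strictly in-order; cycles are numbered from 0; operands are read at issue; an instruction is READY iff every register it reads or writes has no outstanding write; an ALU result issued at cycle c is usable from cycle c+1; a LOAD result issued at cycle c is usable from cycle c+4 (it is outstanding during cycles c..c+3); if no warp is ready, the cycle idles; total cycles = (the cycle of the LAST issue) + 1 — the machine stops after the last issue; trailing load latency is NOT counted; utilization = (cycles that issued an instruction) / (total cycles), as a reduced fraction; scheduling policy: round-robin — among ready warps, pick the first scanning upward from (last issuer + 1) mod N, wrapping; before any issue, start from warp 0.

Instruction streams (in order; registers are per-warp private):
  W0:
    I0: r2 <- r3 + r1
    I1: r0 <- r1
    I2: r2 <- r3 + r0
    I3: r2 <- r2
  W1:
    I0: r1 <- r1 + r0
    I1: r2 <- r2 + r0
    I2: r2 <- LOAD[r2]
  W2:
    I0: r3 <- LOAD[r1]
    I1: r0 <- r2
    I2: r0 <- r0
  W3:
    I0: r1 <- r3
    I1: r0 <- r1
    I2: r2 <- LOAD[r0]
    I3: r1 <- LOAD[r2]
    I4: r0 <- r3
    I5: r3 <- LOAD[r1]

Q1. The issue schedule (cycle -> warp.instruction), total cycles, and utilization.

cycle 0: W0.I0
cycle 1: W1.I0
cycle 2: W2.I0
cycle 3: W3.I0
cycle 4: W0.I1
cycle 5: W1.I1
cycle 6: W2.I1
cycle 7: W3.I1
cycle 8: W0.I2
cycle 9: W1.I2
cycle 10: W2.I2
cycle 11: W3.I2
cycle 12: W0.I3
cycle 13: idle
cycle 14: idle
cycle 15: W3.I3
cycle 16: W3.I4
cycle 17: idle
cycle 18: idle
cycle 19: W3.I5

Answer: 20 cycles, utilization 4/5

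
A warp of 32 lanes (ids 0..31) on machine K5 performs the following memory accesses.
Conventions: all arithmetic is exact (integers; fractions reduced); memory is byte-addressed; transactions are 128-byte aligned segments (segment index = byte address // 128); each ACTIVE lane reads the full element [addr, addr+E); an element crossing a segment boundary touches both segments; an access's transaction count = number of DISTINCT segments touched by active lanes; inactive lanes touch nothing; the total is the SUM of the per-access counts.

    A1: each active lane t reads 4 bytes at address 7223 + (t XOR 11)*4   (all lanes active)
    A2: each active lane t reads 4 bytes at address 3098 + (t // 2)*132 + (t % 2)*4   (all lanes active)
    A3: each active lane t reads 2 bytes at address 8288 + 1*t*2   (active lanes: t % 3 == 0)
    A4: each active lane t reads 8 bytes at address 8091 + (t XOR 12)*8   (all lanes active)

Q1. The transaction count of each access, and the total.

A1: 2 transactions
A2: 16 transactions
A3: 2 transactions
A4: 3 transactions

Answer: 2,16,2,3; total 23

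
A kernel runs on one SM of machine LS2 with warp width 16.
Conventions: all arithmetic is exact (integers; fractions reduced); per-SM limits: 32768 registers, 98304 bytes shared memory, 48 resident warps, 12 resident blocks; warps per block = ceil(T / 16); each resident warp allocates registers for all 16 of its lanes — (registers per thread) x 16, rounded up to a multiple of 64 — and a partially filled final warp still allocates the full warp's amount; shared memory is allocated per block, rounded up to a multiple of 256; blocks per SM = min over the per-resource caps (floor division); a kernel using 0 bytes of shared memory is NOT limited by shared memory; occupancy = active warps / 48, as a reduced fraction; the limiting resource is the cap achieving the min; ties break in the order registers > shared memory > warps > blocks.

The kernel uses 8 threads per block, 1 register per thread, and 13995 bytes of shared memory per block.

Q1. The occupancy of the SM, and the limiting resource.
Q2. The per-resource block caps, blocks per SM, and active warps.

Answer: occupancy 1/8, limited by shared memory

registers: 512 blocks
shared memory: 6 blocks
warps: 48 blocks
blocks: 12 blocks

Answer: 6 blocks, 6 active warps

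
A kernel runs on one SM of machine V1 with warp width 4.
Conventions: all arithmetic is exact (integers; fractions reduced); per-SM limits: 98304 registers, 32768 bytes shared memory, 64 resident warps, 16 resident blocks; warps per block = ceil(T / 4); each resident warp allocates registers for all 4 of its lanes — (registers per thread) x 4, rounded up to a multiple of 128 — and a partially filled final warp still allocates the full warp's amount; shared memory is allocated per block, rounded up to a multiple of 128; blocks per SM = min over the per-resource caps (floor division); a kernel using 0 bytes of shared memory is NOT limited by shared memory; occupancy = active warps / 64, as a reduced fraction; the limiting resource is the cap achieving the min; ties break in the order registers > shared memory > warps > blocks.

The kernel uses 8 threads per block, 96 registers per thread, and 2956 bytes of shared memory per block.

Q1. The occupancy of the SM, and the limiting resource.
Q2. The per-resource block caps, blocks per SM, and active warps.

Answer: occupancy 5/16, limited by shared memory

registers: 128 blocks
shared memory: 10 blocks
warps: 32 blocks
blocks: 16 blocks

Answer: 10 blocks, 20 active warps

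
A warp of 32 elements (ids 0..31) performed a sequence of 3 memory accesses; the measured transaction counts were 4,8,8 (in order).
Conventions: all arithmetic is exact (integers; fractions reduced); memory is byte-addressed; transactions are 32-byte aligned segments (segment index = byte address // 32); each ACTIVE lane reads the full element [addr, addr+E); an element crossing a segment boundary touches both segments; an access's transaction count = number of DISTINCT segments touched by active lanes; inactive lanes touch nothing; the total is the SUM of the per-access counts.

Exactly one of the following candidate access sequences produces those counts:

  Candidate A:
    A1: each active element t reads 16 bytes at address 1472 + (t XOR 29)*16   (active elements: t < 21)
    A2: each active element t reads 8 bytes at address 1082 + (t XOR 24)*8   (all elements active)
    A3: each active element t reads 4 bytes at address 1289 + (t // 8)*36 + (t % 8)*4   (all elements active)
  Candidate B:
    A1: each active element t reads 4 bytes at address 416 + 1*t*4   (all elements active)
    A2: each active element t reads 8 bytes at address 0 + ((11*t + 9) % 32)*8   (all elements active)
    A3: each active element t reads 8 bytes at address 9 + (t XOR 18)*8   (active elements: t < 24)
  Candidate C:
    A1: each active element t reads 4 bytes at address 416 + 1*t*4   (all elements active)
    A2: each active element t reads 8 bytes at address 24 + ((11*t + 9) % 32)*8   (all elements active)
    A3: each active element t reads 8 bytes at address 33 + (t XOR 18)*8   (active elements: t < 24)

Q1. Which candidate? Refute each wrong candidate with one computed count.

A: A1 gives 11 transactions, not 4
C: A2 gives 9 transactions, not 8
B: all counts match (4,8,8)

Answer: B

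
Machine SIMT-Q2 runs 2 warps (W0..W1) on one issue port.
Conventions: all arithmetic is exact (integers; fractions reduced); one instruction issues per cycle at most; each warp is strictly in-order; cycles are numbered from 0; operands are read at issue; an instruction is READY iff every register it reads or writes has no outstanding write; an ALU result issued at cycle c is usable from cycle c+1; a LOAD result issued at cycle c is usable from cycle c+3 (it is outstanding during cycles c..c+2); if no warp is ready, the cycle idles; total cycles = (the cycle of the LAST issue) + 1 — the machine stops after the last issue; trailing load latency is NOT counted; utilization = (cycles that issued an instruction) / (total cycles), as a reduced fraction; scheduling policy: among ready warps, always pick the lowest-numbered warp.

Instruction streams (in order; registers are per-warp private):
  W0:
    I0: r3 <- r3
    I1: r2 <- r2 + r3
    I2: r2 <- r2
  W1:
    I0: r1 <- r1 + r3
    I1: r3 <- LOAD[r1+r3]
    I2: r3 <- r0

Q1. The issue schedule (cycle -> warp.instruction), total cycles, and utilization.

cycle 0: W0.I0
cycle 1: W0.I1
cycle 2: W0.I2
cycle 3: W1.I0
cycle 4: W1.I1
cycle 5: idle
cycle 6: idle
cycle 7: W1.I2

Answer: 8 cycles, utilization 3/4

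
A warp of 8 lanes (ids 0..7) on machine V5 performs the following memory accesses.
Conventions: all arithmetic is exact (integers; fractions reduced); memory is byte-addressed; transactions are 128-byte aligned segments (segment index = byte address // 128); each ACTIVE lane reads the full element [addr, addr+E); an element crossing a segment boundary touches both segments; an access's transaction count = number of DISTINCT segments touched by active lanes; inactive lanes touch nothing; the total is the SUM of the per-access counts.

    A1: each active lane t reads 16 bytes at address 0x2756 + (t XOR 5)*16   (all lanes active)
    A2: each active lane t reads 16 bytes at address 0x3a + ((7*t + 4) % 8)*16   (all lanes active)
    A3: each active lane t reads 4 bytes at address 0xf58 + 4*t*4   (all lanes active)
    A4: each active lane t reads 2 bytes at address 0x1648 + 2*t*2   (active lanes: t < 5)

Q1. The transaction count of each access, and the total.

A1: 2 transactions
A2: 2 transactions
A3: 2 transactions
A4: 1 transaction

Answer: 2,2,2,1; total 7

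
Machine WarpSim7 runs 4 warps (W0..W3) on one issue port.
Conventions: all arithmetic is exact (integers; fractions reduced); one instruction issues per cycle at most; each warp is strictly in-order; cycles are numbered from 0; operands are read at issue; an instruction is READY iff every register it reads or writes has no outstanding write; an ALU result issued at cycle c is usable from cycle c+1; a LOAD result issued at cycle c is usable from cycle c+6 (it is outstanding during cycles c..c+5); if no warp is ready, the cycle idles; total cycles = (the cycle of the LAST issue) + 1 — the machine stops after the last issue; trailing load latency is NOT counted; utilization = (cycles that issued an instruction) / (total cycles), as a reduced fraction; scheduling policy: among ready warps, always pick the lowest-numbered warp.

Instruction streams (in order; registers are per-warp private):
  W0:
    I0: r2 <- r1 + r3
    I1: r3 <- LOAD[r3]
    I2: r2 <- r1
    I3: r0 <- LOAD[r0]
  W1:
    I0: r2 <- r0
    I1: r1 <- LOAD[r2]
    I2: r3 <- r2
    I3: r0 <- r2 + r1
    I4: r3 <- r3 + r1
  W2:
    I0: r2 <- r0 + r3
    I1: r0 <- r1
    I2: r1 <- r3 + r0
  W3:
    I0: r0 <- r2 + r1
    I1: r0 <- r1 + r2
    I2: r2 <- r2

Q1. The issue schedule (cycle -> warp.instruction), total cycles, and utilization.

cycle 0: W0.I0
cycle 1: W0.I1
cycle 2: W0.I2
cycle 3: W0.I3
cycle 4: W1.I0
cycle 5: W1.I1
cycle 6: W1.I2
cycle 7: W2.I0
cycle 8: W2.I1
cycle 9: W2.I2
cycle 10: W3.I0
cycle 11: W1.I3
cycle 12: W1.I4
cycle 13: W3.I1
cycle 14: W3.I2

Answer: 15 cycles, utilization 1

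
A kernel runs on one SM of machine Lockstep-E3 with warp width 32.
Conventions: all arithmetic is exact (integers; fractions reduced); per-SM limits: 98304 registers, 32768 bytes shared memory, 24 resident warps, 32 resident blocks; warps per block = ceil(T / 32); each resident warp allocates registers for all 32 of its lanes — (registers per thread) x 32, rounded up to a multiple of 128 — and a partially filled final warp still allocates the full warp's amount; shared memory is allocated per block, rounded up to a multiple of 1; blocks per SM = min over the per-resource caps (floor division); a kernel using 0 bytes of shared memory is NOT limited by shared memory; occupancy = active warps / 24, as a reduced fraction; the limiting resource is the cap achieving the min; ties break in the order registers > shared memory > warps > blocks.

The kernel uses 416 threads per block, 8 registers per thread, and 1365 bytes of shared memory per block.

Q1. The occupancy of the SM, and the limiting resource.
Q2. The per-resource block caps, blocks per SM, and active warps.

Answer: occupancy 13/24, limited by warps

registers: 29 blocks
shared memory: 24 blocks
warps: 1 block
blocks: 32 blocks

Answer: 1 block, 13 active warps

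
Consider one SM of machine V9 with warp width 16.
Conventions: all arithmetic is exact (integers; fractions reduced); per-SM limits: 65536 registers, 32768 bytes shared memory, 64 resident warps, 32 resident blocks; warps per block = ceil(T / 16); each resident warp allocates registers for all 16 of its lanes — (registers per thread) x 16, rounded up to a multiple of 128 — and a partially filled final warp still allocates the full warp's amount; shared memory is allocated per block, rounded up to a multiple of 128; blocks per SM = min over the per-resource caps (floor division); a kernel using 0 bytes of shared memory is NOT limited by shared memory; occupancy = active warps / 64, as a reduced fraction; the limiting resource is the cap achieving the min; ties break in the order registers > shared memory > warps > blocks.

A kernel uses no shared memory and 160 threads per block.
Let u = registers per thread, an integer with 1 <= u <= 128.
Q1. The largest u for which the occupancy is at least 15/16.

Answer: u = 64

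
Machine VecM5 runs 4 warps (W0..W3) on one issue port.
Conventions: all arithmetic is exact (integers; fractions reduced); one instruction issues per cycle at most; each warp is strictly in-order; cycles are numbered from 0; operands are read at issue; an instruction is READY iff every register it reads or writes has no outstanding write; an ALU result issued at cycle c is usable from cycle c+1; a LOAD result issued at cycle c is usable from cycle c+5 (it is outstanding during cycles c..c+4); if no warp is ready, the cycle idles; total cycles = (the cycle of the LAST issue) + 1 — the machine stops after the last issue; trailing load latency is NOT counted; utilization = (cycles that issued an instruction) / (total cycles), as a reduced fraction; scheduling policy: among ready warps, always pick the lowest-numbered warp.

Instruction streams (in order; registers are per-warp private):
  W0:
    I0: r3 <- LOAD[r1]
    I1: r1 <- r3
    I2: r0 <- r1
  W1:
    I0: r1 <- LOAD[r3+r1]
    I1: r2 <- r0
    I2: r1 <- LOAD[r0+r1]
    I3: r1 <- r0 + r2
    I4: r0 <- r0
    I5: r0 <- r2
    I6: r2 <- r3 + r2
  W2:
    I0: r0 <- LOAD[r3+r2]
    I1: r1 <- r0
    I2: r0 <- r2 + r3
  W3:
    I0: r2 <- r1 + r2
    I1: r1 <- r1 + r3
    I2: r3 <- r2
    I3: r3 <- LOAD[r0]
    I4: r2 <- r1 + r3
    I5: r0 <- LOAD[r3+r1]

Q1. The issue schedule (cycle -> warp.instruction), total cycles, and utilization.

cycle 0: W0.I0
cycle 1: W1.I0
cycle 2: W1.I1
cycle 3: W2.I0
cycle 4: W3.I0
cycle 5: W0.I1
cycle 6: W0.I2
cycle 7: W1.I2
cycle 8: W2.I1
cycle 9: W2.I2
cycle 10: W3.I1
cycle 11: W3.I2
cycle 12: W1.I3
cycle 13: W1.I4
cycle 14: W1.I5
cycle 15: W1.I6
cycle 16: W3.I3
cycle 17: idle
cycle 18: idle
cycle 19: idle
cycle 20: idle
cycle 21: W3.I4
cycle 22: W3.I5

Answer: 23 cycles, utilization 19/23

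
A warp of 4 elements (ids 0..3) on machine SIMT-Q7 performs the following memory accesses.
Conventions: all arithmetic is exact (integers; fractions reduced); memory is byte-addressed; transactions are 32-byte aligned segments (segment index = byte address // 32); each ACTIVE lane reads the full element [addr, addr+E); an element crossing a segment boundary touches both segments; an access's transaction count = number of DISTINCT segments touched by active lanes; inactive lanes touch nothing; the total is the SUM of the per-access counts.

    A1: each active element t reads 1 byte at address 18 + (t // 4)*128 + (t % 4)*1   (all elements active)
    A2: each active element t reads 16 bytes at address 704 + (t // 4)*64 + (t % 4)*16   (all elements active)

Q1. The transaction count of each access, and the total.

A1: 1 transaction
A2: 2 transactions

Answer: 1,2; total 3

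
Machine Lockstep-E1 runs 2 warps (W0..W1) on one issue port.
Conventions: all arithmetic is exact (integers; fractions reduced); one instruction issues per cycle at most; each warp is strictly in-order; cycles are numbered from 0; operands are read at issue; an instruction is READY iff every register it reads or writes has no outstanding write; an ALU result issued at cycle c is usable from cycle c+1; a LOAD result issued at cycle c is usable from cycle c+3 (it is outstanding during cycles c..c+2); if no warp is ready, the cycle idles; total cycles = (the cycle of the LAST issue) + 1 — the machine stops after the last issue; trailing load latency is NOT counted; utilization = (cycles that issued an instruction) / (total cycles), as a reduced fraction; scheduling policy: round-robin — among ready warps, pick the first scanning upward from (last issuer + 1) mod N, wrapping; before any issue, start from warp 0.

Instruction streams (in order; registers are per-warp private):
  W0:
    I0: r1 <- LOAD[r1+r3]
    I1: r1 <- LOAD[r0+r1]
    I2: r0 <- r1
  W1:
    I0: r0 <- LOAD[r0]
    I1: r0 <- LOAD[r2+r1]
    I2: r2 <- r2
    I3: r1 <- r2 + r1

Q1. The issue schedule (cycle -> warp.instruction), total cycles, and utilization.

cycle 0: W0.I0
cycle 1: W1.I0
cycle 2: idle
cycle 3: W0.I1
cycle 4: W1.I1
cycle 5: W1.I2
cycle 6: W0.I2
cycle 7: W1.I3

Answer: 8 cycles, utilization 7/8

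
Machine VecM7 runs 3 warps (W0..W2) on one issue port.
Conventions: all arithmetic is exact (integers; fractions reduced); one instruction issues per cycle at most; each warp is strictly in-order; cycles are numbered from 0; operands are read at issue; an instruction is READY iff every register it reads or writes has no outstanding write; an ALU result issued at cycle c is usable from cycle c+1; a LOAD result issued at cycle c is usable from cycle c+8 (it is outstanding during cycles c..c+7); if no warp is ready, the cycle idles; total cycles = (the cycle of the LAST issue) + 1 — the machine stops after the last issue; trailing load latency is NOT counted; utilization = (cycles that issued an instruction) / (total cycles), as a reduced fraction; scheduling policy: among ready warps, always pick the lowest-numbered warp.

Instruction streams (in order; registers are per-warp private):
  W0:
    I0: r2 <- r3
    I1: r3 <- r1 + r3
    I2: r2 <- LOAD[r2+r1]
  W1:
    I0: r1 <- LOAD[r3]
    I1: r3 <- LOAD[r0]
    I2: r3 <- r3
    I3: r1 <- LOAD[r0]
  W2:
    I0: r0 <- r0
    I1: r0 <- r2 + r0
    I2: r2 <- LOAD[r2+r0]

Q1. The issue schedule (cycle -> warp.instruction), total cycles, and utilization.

cycle 0: W0.I0
cycle 1: W0.I1
cycle 2: W0.I2
cycle 3: W1.I0
cycle 4: W1.I1
cycle 5: W2.I0
cycle 6: W2.I1
cycle 7: W2.I2
cycle 8: idle
cycle 9: idle
cycle 10: idle
cycle 11: idle
cycle 12: W1.I2
cycle 13: W1.I3

Answer: 14 cycles, utilization 5/7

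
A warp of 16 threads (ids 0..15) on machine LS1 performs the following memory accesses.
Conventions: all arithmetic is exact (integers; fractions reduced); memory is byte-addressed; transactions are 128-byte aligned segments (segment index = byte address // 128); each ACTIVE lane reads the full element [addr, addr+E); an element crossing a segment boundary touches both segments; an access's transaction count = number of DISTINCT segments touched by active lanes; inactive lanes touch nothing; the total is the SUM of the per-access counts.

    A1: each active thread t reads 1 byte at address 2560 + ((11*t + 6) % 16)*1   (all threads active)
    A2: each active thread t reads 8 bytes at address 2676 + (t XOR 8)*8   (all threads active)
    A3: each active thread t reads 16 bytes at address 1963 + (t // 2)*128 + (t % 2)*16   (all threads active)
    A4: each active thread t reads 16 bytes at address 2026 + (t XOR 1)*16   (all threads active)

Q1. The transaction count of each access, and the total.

A1: 1 transaction
A2: 2 transactions
A3: 8 transactions
A4: 3 transactions

Answer: 1,2,8,3; total 14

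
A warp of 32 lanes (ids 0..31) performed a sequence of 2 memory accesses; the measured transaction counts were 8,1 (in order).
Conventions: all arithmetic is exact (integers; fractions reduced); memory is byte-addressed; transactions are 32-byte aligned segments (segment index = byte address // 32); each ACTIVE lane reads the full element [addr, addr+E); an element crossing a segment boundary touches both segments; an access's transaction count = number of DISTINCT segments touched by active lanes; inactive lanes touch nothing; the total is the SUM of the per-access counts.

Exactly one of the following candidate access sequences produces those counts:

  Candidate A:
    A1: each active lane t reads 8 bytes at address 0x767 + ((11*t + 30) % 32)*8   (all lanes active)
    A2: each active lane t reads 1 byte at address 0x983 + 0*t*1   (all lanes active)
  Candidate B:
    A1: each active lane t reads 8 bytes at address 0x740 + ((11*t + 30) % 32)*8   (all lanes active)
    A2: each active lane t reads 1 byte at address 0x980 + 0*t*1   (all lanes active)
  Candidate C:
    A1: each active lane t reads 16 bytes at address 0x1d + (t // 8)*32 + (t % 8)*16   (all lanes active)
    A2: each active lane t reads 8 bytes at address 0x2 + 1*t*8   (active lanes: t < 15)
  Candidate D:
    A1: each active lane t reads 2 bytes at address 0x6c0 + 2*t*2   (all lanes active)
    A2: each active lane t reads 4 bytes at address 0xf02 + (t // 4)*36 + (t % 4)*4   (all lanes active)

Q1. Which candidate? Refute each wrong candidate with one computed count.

A: A1 gives 9 transactions, not 8
C: A2 gives 4 transactions, not 1
D: A1 gives 4 transactions, not 8
B: all counts match (8,1)

Answer: B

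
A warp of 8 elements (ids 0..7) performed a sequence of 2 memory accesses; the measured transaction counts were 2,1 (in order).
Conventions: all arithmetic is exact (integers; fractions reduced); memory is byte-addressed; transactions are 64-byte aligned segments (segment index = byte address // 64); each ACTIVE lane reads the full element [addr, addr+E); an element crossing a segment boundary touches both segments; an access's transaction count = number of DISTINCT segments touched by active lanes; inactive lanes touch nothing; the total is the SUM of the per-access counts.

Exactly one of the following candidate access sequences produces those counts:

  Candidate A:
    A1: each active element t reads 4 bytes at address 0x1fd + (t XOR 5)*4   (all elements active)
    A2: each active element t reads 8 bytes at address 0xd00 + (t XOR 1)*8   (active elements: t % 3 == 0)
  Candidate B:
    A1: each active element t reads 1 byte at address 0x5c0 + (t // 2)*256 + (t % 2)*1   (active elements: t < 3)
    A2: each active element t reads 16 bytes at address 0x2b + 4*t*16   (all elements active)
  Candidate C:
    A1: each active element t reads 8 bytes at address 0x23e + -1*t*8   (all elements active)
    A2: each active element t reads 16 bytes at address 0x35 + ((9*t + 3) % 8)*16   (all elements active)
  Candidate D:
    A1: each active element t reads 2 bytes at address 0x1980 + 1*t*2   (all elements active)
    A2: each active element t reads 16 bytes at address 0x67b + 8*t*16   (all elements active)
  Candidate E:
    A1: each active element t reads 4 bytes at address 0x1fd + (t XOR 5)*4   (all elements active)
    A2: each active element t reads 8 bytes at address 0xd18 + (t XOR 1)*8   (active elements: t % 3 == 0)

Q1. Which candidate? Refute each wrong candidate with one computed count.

B: A2 gives 8 transactions, not 1
C: A2 gives 3 transactions, not 1
D: A1 gives 1 transaction, not 2
E: A2 gives 2 transactions, not 1
A: all counts match (2,1)

Answer: A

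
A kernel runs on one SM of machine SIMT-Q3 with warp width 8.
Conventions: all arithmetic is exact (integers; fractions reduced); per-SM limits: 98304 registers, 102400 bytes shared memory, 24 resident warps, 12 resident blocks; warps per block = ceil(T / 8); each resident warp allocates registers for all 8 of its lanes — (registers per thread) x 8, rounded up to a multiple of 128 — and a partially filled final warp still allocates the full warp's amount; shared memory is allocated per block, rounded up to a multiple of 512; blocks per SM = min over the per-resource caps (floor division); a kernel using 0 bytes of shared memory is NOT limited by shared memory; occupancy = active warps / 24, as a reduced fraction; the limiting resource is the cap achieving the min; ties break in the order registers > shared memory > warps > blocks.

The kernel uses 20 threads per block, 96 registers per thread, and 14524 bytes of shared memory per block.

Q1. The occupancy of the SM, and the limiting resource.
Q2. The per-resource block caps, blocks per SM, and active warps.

Answer: occupancy 3/4, limited by shared memory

registers: 42 blocks
shared memory: 6 blocks
warps: 8 blocks
blocks: 12 blocks

Answer: 6 blocks, 18 active warps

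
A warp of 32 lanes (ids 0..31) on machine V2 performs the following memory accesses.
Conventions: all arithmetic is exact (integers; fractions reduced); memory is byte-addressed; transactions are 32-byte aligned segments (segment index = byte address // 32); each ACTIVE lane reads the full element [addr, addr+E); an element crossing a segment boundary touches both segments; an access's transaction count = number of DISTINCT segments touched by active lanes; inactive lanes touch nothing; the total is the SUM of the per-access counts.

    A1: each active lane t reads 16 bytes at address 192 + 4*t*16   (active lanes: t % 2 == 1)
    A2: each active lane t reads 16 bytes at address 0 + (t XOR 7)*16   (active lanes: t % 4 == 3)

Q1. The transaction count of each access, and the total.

A1: 16 transactions
A2: 8 transactions

Answer: 16,8; total 24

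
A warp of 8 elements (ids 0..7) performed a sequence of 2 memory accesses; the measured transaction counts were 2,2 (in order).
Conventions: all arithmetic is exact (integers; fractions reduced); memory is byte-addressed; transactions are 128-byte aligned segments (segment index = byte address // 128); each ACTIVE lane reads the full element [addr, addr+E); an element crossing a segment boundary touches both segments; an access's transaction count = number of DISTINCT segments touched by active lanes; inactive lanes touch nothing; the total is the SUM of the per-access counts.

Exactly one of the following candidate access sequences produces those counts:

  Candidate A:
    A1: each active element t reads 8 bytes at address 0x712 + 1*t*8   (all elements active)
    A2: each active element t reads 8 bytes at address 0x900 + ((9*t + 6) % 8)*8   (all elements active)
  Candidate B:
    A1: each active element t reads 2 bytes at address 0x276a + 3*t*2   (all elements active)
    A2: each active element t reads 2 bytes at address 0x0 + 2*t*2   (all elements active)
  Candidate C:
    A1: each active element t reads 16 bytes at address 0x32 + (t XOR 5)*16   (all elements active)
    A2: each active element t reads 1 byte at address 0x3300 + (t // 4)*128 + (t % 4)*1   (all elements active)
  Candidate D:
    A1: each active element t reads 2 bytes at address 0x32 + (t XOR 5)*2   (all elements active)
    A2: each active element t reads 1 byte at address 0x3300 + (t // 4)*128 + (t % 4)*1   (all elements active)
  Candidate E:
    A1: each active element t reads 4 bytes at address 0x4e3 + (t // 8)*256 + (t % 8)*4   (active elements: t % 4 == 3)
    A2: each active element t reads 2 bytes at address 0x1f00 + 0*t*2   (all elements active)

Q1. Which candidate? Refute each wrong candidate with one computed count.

A: A1 gives 1 transaction, not 2
B: A2 gives 1 transaction, not 2
D: A1 gives 1 transaction, not 2
E: A2 gives 1 transaction, not 2
C: all counts match (2,2)

Answer: C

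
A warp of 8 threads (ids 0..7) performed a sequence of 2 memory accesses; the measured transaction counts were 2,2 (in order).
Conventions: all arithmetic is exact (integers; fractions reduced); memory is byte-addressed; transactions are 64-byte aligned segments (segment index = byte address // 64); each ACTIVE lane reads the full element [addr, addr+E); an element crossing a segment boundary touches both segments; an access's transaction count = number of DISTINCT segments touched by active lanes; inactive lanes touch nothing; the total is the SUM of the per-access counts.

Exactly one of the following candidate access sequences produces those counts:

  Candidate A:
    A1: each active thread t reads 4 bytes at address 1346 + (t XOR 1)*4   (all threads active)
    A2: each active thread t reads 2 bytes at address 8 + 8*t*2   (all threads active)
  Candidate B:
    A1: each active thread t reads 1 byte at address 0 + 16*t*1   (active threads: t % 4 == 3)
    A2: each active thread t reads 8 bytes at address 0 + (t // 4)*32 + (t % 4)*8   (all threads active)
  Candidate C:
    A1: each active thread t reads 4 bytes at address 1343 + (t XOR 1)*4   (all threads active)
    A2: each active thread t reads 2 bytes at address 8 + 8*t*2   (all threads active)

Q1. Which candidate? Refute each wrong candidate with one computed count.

A: A1 gives 1 transaction, not 2
B: A2 gives 1 transaction, not 2
C: all counts match (2,2)

Answer: C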